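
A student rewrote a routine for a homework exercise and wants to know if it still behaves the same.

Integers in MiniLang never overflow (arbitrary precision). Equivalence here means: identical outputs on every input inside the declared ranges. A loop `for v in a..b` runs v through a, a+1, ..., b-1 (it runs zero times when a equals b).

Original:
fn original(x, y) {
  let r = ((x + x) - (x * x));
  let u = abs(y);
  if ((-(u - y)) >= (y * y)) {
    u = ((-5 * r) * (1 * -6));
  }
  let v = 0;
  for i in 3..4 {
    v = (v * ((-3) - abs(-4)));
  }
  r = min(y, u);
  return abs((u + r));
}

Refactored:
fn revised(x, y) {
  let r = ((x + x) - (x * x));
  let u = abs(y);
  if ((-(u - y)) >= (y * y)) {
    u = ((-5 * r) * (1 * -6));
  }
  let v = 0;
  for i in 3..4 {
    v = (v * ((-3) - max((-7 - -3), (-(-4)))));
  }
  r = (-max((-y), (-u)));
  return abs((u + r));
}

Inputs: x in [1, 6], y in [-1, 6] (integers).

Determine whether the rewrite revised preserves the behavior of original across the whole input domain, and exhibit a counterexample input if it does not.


The two versions differ — the changes include arithmetic usage differs; and constant usage differs; and min/max/abs usage differs.
Tracing x=6, y=3: original: r := -24 | u := 3 | ((-(u - y)) >= (y * y)): false | v := 0 | iter i=3: | v := 0 | r := 3 | result 6 | revised: r := -24 | u := 3 | ((-(u - y)) >= (y * y)): false | v := 0 | iter i=3: | v := 0 | r := 3 | result 6 — matching result 6.
Checked all 48 inputs in the declared domain: the outputs agree on every one.
verdict: equivalent


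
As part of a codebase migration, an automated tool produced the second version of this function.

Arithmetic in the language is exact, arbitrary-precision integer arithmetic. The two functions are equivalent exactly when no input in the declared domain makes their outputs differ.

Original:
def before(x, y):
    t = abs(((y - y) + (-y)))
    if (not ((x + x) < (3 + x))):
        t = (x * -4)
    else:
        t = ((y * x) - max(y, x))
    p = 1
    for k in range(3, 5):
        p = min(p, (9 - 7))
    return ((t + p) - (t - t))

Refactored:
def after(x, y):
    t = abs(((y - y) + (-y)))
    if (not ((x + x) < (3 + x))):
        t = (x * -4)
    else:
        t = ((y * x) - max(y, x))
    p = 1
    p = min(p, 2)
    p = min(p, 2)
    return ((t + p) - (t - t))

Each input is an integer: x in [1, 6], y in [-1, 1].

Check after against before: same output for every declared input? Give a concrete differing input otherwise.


The two versions differ — the changes include local variable names differ; loop structure differs; arithmetic usage differs; constant usage differs; min/max/abs usage differs.
Tracing x=3, y=1: before: t=1, then (not ((x + x) < (3 + x))) is true, then t=-12, then p=1, then (k=3), then p=1, then (k=4), then p=1, then returns -11 | after: t=1, then (not ((x + x) < (3 + x))) is true, then t=-12, then p=1, then p=1, then p=1, then returns -11 — matching result -11.
Across all 18 domain points the two functions coincide.
verdict: equivalent


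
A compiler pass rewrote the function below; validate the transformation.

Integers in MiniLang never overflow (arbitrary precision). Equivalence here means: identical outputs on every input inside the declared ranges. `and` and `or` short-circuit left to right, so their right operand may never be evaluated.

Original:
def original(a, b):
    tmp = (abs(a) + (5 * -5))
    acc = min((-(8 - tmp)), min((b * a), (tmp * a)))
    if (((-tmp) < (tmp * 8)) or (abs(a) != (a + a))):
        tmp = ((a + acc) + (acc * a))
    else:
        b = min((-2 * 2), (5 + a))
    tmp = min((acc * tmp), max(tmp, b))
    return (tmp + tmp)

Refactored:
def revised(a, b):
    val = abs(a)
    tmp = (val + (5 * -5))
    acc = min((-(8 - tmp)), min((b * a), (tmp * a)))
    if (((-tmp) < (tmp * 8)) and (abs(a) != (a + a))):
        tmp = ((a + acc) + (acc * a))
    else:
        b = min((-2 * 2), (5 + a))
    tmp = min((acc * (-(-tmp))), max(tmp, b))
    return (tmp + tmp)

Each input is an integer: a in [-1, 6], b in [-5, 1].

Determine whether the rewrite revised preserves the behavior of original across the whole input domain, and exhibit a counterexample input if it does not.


The rewrite breaks on a=-1, b=-5, where the results are -2 and -8.
original: tmp=-24, then acc=-32, then (((-tmp) < (tmp * 8)) or (abs(a) != (a + a))) is true, then tmp=-1, then tmp=-1, then returns -2
revised: val=1, then tmp=-24, then acc=-32, then (((-tmp) < (tmp * 8)) and (abs(a) != (a + a))) is false, then b=-4, then tmp=-4, then returns -8
verdict: not equivalent; witness: a=-1, b=-5


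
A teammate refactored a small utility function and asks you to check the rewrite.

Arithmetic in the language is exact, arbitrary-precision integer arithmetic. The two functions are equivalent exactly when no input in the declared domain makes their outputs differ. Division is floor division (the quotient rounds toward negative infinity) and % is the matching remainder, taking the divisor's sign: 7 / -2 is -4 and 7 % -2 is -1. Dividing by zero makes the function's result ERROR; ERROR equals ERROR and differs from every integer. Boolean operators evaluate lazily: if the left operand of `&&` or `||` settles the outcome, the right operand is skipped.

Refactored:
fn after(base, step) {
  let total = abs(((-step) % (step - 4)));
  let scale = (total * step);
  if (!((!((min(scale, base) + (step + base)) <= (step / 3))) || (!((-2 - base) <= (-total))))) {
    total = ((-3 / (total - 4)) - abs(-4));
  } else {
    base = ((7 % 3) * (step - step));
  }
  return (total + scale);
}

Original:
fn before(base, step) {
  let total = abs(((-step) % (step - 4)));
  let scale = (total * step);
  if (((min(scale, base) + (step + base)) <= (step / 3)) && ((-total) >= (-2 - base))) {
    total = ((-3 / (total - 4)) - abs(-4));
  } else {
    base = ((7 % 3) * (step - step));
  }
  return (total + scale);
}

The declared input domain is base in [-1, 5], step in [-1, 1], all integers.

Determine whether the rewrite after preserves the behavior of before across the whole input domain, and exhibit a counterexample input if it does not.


Side by side, the visible changes include: boolean connective usage differs; also comparison usage differs.
Spot check at base=3, step=0 — before: total=0, then scale=0, then (((min(scale, base) + (step + base)) <= (step / 3)) && ((-total) >= (-2 - base))) is false, then base=0, then returns 0. after: total=0, then scale=0, then (!((!((min(scale, base) + (step + base)) <= (step / 3))) || (!((-2 - base) <= (-total))))) is false, then base=0, then returns 0. Both give 0.
An exhaustive pass over the 21 declared inputs shows identical outputs.
verdict: equivalent


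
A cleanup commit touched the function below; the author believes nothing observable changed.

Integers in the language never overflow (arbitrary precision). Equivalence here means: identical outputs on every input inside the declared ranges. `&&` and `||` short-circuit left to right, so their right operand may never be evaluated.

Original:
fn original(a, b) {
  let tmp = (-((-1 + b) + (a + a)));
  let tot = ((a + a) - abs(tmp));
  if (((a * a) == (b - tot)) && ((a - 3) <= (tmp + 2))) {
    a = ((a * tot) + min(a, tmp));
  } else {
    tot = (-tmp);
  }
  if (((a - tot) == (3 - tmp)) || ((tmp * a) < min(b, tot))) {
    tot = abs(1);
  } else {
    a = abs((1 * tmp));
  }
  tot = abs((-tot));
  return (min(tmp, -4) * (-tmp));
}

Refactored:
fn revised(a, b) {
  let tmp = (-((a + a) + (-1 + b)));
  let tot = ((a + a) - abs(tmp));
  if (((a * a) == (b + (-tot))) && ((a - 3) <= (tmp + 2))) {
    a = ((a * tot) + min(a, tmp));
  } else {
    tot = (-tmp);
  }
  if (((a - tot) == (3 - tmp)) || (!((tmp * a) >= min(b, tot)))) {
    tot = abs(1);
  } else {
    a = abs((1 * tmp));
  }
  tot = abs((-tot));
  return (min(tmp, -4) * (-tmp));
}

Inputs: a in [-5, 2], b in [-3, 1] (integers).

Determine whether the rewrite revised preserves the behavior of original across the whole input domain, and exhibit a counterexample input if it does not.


Differences: boolean connective usage differs, plus comparison usage differs, plus arithmetic usage differs — yet all 40 inputs agree.
verdict: equivalent


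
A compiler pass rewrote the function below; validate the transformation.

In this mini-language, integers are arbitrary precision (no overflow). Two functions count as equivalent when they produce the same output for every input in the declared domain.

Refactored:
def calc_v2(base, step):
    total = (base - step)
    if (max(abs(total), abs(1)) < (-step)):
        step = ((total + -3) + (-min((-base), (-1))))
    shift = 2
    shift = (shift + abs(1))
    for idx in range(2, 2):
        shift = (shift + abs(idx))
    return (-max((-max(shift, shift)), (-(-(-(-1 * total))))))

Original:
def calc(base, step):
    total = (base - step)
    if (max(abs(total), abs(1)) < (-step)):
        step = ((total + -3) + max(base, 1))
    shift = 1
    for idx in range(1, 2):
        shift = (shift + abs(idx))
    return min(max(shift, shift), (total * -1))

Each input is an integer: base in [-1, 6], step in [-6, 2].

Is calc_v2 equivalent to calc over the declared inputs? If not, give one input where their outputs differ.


The rewrite breaks on base=-1, step=2, where the results are 2 and 3.
calc: total=-3, then (max(abs(total), abs(1)) < (-step)) is false, then shift=1, then (idx=1), then shift=2, then returns 2
calc_v2: total=-3, then (max(abs(total), abs(1)) < (-step)) is false, then shift=2, then shift=3, then the loop over idx runs zero times, then returns 3
verdict: not equivalent; witness: base=-1, step=2


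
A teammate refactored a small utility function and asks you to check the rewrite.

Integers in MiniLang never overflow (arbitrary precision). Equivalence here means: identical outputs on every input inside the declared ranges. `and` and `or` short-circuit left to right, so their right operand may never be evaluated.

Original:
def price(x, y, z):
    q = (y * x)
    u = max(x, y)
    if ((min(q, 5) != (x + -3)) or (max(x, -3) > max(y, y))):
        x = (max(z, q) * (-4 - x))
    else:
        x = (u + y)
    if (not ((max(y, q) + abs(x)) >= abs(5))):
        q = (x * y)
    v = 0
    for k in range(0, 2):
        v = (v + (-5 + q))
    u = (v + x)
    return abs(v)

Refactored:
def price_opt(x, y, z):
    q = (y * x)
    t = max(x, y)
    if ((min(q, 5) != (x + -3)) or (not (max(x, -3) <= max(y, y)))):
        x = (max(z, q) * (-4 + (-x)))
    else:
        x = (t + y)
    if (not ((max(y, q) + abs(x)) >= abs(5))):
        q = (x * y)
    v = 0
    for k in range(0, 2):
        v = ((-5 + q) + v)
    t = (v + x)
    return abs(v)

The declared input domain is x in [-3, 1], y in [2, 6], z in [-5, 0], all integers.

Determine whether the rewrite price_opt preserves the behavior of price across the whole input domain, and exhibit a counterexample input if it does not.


This is a faithful refactor — arithmetic usage differs, plus local variable names differ, plus boolean connective usage differs, plus comparison usage differs, but the computed results match everywhere.
One worked example (x=-3, y=3, z=-3) — price: q := -9 | u := 3 | ((min(q, 5) != (x + -3)) or (max(x, -3) > max(y, y))): true | x := 3 | (not ((max(y, q) + abs(x)) >= abs(5))): false | v := 0 | iter k=0: | v := -14 | iter k=1: | v := -28 | u := -25 | result 28; price_opt: q := -9 | t := 3 | ((min(q, 5) != (x + -3)) or (not (max(x, -3) <= max(y, y)))): true | x := 3 | (not ((max(y, q) + abs(x)) >= abs(5))): false | v := 0 | iter k=0: | v := -14 | iter k=1: | v := -28 | t := -25 | result 28; agreement on 28.
Checked all 150 inputs in the declared domain: the outputs agree on every one.
verdict: equivalent


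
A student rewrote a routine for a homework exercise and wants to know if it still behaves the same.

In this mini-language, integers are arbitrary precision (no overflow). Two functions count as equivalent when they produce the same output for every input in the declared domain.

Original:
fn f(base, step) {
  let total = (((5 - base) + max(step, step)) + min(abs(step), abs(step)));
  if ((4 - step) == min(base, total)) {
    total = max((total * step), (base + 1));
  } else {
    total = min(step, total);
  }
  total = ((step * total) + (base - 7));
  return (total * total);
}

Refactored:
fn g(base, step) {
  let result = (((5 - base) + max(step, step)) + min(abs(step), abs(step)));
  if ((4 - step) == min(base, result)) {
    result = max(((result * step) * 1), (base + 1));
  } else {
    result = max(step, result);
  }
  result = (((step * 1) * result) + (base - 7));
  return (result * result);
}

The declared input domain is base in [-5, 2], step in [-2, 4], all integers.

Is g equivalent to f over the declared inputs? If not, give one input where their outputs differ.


Evaluate both at base=-5, step=-2.
f: total becomes 10; next ((4 - step) == min(base, total)) evaluates to false; next total becomes -2; next total becomes -8; next final value 64
g: result becomes 10; next ((4 - step) == min(base, result)) evaluates to false; next result becomes 10; next result becomes -32; next final value 1024
64 and 1024 differ, so these are not the same function on this domain.
verdict: not equivalent; witness: base=-5, step=-2


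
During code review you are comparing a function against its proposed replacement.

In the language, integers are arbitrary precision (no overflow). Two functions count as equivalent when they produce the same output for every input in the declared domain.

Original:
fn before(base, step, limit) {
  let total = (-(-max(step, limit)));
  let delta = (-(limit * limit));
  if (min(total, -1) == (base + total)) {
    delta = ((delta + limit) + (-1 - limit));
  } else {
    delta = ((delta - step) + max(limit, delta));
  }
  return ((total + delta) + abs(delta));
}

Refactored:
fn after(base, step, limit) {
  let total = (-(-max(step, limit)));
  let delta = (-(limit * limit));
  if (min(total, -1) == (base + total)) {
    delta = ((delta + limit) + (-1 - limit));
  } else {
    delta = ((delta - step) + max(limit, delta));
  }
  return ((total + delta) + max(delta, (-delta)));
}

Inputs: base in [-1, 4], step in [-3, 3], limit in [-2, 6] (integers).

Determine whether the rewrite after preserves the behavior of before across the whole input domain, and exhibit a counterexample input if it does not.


Differences: min/max/abs usage differs — yet all 378 inputs agree.
verdict: equivalent


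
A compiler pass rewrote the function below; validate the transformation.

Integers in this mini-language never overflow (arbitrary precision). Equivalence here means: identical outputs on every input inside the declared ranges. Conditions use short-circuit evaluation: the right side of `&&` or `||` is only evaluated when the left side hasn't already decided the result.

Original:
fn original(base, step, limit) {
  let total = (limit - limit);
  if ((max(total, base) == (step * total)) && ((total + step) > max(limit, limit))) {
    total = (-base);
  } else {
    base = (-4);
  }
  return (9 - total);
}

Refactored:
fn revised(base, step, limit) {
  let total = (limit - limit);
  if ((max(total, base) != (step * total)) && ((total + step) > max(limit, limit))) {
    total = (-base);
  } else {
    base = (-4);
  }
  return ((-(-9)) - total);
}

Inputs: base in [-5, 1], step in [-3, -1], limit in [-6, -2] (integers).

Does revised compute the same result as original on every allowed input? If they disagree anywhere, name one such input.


At base=-5, step=-3, limit=-6: original gives 4, revised gives 9.
verdict: not equivalent; witness: base=-5, step=-3, limit=-6


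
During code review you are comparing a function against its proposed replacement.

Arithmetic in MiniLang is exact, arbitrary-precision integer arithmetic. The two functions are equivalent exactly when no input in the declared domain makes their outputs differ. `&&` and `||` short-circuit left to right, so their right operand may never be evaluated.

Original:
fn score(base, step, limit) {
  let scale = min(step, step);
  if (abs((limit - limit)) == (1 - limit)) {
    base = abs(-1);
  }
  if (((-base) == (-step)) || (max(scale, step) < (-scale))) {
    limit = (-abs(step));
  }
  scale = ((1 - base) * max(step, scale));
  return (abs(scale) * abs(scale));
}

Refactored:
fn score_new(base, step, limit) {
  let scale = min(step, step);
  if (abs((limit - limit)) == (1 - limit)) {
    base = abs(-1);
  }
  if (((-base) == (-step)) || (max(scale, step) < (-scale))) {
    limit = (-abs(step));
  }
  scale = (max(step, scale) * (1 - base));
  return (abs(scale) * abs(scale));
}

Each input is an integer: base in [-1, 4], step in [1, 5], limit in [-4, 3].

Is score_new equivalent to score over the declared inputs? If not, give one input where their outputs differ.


Differences: same computation, different form — yet all 240 inputs agree.
verdict: equivalent


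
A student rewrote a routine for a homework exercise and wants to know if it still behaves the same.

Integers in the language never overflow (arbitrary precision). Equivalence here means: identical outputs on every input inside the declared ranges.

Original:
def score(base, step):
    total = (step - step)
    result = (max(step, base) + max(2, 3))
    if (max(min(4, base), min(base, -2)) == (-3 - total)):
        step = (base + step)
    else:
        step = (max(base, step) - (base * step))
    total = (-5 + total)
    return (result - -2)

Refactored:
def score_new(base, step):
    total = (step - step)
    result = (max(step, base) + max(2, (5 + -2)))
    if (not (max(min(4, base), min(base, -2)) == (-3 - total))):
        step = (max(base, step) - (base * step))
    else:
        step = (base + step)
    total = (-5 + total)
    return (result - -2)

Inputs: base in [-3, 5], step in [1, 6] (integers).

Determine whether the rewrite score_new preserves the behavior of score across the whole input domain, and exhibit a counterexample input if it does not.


Equivalent — the differences include boolean connective usage differs; and constant usage differs; and arithmetic usage differs, yet no declared input distinguishes the two.
One worked example (base=2, step=4) — score: total := 0 | result := 7 | (max(min(4, base), min(base, -2)) == (-3 - total)): false | step := -4 | total := -5 | result 9; score_new: total := 0 | result := 7 | (not (max(min(4, base), min(base, -2)) == (-3 - total))): true | step := -4 | total := -5 | result 9; agreement on 9.
Sweeping the whole domain (54 inputs) finds no disagreement.
verdict: equivalent


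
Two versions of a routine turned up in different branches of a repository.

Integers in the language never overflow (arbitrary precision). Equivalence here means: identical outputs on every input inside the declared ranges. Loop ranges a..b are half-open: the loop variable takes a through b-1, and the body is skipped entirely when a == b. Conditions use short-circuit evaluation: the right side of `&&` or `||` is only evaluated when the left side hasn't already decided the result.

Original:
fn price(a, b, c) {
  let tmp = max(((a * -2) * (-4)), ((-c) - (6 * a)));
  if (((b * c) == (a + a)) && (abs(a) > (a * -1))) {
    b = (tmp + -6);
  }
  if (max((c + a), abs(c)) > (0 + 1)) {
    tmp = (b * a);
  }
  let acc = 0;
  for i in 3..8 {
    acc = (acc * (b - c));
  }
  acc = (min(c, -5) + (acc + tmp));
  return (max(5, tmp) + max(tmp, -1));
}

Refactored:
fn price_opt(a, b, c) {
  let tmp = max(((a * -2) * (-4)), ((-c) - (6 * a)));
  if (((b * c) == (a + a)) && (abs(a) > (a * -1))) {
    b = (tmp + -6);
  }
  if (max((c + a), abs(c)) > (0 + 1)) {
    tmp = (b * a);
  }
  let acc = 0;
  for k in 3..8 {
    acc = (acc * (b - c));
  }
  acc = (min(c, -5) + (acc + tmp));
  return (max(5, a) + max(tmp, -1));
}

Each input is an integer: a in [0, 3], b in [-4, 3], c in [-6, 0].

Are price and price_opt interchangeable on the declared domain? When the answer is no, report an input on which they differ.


These are not equivalent — on a=1, b=-4, c=-1 the outputs split (16 vs 13).
price: tmp = 8; (((b * c) == (a + a)) && (abs(a) > (a * -1))) -> false; (max((c + a), abs(c)) > (0 + 1)) -> false; acc = 0; [i=3]; acc = 0; [i=4]; acc = 0; [i=5]; acc = 0; [i=6]; acc = 0; [i=7]; acc = 0; acc = 3; return 16
price_opt: tmp = 8; (((b * c) == (a + a)) && (abs(a) > (a * -1))) -> false; (max((c + a), abs(c)) > (0 + 1)) -> false; acc = 0; [k=3]; acc = 0; [k=4]; acc = 0; [k=5]; acc = 0; [k=6]; acc = 0; [k=7]; acc = 0; acc = 3; return 13
verdict: not equivalent; witness: a=1, b=-4, c=-1


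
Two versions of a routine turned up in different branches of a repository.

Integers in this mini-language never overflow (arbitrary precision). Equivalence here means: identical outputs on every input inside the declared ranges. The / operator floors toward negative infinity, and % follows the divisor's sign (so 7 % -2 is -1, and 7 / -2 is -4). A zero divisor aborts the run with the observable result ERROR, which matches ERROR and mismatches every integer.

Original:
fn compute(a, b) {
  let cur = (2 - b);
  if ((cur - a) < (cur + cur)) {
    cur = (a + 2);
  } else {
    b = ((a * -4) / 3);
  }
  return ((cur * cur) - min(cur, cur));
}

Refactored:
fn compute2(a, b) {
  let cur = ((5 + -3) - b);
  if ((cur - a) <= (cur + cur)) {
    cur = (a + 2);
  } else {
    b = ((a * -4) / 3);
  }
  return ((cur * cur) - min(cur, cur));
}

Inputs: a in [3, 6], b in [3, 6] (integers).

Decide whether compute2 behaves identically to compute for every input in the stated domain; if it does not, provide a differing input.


Consider the input a=3, b=5.
compute: cur = -3; ((cur - a) < (cur + cur)) -> false; b = -4; return 12
compute2: cur = -3; ((cur - a) <= (cur + cur)) -> true; cur = 5; return 20
12 != 20, so the rewrite changes behavior.
verdict: not equivalent; witness: a=3, b=5


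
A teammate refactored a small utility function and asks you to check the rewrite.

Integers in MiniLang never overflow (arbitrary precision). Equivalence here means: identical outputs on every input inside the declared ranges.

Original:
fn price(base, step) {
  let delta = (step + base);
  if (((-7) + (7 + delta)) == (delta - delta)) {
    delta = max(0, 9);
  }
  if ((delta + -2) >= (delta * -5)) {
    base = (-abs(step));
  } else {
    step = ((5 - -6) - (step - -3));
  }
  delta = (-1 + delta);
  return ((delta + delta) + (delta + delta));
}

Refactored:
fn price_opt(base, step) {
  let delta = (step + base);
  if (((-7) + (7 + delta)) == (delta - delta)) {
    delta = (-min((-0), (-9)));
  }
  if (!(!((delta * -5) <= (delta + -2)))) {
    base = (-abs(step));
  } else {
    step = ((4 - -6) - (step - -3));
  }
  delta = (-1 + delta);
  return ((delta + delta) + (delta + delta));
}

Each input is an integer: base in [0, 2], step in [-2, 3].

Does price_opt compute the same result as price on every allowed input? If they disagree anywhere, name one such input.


The edit looks behavioral (`5` became `4`), but over these ranges it never changes the outcome.
One worked example (base=0, step=0) — price: delta=0, then (((-7) + (7 + delta)) == (delta - delta)) is true, then delta=9, then ((delta + -2) >= (delta * -5)) is true, then base=0, then delta=8, then returns 32; price_opt: delta=0, then (((-7) + (7 + delta)) == (delta - delta)) is true, then delta=9, then (!(!((delta * -5) <= (delta + -2)))) is true, then base=0, then delta=8, then returns 32; agreement on 32.
Across all 18 domain points the two functions coincide.
verdict: equivalent


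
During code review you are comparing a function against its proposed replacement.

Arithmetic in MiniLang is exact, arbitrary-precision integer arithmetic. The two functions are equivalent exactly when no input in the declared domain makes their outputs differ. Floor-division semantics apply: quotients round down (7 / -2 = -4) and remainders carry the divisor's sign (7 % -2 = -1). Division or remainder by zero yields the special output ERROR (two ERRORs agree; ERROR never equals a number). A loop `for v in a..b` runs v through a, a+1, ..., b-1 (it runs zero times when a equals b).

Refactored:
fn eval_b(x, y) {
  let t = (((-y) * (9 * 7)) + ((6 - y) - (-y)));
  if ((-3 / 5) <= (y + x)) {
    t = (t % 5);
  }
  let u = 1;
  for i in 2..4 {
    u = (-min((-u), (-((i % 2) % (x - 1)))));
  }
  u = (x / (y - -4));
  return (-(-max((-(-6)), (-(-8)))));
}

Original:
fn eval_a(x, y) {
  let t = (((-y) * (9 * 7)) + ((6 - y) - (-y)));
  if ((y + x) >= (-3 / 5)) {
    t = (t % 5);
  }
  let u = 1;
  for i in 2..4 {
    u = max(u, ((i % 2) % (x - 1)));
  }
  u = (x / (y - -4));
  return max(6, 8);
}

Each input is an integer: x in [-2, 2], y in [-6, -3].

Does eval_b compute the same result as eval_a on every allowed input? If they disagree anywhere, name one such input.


Differences: comparison usage differs, plus min/max/abs usage differs — yet all 20 inputs agree.
verdict: equivalent


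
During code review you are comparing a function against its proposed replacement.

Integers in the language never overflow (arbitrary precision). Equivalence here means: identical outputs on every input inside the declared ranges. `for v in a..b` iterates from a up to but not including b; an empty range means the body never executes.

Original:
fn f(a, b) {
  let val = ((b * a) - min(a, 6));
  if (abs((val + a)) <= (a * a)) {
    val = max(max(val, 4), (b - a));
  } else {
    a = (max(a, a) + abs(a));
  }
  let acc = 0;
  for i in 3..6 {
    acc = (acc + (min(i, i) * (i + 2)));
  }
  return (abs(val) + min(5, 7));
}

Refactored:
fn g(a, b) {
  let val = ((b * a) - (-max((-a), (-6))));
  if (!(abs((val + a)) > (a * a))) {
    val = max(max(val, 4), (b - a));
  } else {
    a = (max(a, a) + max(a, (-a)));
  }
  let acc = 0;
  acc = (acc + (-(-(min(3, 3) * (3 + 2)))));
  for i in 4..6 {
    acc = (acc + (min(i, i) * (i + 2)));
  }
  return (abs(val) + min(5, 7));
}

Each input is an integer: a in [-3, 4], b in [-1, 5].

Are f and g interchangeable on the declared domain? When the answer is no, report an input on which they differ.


This is a faithful refactor — min/max/abs usage differs, comparison usage differs, arithmetic usage differs, loop structure differs, statement counts differ, constant usage differs, boolean connective usage differs, but the computed results match everywhere.
Spot check at a=3, b=1 — f: val=0, then (abs((val + a)) <= (a * a)) is true, then val=4, then acc=0, then (i=3), then acc=15, then (i=4), then acc=39, then (i=5), then acc=74, then returns 9. g: val=0, then (!(abs((val + a)) > (a * a))) is true, then val=4, then acc=0, then acc=15, then (i=4), then acc=39, then (i=5), then acc=74, then returns 9. Both give 9.
Across all 56 domain points the two functions coincide.
verdict: equivalent


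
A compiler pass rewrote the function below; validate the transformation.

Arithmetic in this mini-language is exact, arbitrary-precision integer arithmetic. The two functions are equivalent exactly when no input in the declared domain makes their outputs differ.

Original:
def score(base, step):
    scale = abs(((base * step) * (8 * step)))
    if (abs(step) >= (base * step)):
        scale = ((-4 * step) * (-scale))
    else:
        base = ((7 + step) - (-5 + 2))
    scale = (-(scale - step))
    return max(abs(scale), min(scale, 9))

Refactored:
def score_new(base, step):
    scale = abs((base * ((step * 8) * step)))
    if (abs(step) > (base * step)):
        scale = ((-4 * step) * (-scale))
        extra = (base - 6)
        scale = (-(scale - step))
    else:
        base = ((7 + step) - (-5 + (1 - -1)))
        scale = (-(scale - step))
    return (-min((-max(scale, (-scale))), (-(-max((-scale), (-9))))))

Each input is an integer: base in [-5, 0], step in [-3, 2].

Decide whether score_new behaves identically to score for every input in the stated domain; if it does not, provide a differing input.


Input base=-1, step=-3: 861 from score versus 75 from score_new.
verdict: not equivalent; witness: base=-1, step=-3


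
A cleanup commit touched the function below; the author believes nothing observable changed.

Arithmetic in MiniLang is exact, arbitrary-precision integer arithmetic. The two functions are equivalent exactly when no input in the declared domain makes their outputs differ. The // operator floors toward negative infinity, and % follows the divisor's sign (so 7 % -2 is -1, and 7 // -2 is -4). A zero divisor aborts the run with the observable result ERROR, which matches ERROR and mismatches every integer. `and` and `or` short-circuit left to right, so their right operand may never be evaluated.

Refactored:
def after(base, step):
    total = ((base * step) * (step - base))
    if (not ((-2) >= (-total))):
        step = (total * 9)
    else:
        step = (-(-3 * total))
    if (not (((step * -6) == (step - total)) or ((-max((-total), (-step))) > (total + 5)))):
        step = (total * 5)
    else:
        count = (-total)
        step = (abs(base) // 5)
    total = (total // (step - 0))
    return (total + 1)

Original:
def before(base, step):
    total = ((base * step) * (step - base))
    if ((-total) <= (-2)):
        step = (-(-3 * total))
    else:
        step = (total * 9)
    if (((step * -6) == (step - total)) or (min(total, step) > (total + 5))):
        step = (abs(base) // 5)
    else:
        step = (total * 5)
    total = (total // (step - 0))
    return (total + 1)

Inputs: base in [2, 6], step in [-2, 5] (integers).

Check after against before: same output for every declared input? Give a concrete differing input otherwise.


Behavior is preserved: although local variable names differ; min/max/abs usage differs; statement counts differ; comparison usage differs; boolean connective usage differs, the outputs never diverge.
Spot check at base=5, step=4 — before: total becomes -20; next ((-total) <= (-2)) evaluates to false; next step becomes -180; next (((step * -6) == (step - total)) or (min(total, step) > (total + 5))) evaluates to false; next step becomes -100; next total becomes 0; next final value 1. after: total becomes -20; next (not ((-2) >= (-total))) evaluates to true; next step becomes -180; next (not (((step * -6) == (step - total)) or ((-max((-total), (-step))) > (total + 5)))) evaluates to true; next step becomes -100; next total becomes 0; next final value 1. Both give 1.
Across all 40 domain points the two functions coincide.
verdict: equivalent


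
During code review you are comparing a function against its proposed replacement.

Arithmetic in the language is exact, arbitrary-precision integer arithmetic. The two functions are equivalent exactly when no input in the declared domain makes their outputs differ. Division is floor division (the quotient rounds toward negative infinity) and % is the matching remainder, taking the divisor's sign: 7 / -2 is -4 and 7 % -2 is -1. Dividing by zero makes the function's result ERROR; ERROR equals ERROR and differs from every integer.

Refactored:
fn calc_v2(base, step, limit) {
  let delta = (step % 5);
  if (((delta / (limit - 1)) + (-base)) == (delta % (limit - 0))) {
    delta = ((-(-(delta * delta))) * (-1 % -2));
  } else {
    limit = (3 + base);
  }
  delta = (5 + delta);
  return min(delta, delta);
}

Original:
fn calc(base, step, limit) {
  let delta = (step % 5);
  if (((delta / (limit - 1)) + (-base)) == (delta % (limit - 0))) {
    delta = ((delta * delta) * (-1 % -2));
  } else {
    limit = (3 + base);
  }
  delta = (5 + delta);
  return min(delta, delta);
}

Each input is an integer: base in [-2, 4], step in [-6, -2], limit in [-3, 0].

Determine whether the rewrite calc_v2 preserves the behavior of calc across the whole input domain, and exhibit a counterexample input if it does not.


Reading the diff, among the changes: same computation, different form.
As a probe, take base=2, step=-3, limit=-2: calc runs delta=2, then (((delta / (limit - 1)) + (-base)) == (delta % (limit - 0))) is false, then limit=5, then delta=7, then returns 7; calc_v2 runs delta=2, then (((delta / (limit - 1)) + (-base)) == (delta % (limit - 0))) is false, then limit=5, then delta=7, then returns 7; both end at 7.
Checked all 140 inputs in the declared domain: the outputs agree on every one.
verdict: equivalent


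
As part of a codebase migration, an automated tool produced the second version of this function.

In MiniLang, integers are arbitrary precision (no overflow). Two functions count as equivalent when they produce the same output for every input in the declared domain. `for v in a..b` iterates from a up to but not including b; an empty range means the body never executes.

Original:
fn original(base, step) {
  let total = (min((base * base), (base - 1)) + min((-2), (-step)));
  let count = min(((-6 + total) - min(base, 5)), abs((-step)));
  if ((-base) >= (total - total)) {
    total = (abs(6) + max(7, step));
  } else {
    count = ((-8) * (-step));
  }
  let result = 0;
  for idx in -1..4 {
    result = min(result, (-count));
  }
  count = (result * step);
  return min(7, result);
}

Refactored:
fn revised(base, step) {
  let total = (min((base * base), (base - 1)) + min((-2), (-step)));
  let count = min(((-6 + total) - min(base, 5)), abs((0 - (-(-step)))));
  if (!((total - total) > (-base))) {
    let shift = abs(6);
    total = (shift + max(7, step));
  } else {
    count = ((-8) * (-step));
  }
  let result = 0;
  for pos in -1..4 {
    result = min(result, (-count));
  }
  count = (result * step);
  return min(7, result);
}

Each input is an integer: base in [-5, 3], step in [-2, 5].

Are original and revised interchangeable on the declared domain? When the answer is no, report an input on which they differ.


This is a faithful refactor — local variable names differ; also arithmetic usage differs; also statement counts differ; also comparison usage differs; also constant usage differs; also boolean connective usage differs, but the computed results match everywhere.
Tracing base=-2, step=0: original: total becomes -5; next count becomes -9; next ((-base) >= (total - total)) evaluates to true; next total becomes 13; next result becomes 0; next at idx=-1:; next result becomes 0; next at idx=0:; next result becomes 0; next at idx=1:; next result becomes 0; next at idx=2:; next result becomes 0; next at idx=3:; next result becomes 0; next count becomes 0; next final value 0 | revised: total becomes -5; next count becomes -9; next (!((total - total) > (-base))) evaluates to true; next shift becomes 6; next total becomes 13; next result becomes 0; next at pos=-1:; next result becomes 0; next at pos=0:; next result becomes 0; next at pos=1:; next result becomes 0; next at pos=2:; next result becomes 0; next at pos=3:; next result becomes 0; next count becomes 0; next final value 0 — matching result 0.
Checked all 72 inputs in the declared domain: the outputs agree on every one.
verdict: equivalent


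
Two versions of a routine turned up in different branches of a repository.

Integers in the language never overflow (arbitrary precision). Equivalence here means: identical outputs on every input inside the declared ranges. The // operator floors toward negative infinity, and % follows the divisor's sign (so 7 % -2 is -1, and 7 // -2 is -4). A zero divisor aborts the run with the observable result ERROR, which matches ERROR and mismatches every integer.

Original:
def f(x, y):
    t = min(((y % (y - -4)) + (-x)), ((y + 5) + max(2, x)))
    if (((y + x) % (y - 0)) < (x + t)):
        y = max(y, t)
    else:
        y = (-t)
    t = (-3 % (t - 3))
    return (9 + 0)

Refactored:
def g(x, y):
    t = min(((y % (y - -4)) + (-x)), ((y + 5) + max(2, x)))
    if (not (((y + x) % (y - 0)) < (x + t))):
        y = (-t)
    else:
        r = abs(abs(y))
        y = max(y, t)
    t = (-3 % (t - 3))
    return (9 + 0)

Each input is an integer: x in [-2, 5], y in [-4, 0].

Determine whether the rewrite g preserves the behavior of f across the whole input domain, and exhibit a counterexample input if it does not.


Reading the diff, among the changes: min/max/abs usage differs; also boolean connective usage differs; also statement counts differ; also local variable names differ.
As a probe, take x=5, y=-1: f runs t=-3, then (((y + x) % (y - 0)) < (x + t)) is true, then y=-1, then t=-3, then returns 9; g runs t=-3, then (not (((y + x) % (y - 0)) < (x + t))) is false, then r=1, then y=-1, then t=-3, then returns 9; both end at 9.
An exhaustive pass over the 40 declared inputs shows identical outputs.
verdict: equivalent


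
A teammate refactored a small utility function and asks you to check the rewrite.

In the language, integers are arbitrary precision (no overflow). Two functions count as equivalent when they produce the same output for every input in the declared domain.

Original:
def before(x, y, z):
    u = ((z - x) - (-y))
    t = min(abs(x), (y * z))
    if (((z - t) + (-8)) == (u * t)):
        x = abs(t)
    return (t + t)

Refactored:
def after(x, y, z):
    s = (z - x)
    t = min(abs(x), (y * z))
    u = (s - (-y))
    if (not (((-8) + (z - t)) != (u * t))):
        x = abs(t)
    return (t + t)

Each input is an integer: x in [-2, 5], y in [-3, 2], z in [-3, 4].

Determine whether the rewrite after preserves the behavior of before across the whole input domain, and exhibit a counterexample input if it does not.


The two versions differ — the changes include boolean connective usage differs; also local variable names differ; also comparison usage differs; also statement counts differ.
One worked example (x=4, y=0, z=4) — before: u becomes 0; next t becomes 0; next (((z - t) + (-8)) == (u * t)) evaluates to false; next final value 0; after: s becomes 0; next t becomes 0; next u becomes 0; next (not (((-8) + (z - t)) != (u * t))) evaluates to false; next final value 0; agreement on 0.
Every one of the 384 inputs gives matching results.
verdict: equivalent


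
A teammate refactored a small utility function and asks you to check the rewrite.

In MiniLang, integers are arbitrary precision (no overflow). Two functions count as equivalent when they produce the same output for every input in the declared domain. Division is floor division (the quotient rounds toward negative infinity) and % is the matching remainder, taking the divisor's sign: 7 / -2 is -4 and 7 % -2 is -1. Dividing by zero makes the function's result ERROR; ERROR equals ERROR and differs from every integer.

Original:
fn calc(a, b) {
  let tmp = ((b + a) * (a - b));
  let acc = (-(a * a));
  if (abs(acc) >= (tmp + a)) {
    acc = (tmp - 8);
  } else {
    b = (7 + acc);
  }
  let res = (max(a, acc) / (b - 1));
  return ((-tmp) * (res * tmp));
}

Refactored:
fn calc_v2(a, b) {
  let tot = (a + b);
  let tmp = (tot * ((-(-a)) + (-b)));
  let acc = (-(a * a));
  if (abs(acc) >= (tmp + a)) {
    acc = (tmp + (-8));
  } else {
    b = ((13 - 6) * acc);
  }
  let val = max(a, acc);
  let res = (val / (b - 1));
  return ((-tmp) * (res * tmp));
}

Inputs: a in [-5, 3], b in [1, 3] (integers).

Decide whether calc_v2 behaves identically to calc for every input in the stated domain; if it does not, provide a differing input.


Evaluate both at a=2, b=1.
calc: tmp = 3; acc = -4; (abs(acc) >= (tmp + a)) -> false; b = 3; res = 1; return -9
calc_v2: tot = 3; tmp = 3; acc = -4; (abs(acc) >= (tmp + a)) -> false; b = -28; val = 2; res = -1; return 9
-9 against 9: the behavior changed.
verdict: not equivalent; witness: a=2, b=1


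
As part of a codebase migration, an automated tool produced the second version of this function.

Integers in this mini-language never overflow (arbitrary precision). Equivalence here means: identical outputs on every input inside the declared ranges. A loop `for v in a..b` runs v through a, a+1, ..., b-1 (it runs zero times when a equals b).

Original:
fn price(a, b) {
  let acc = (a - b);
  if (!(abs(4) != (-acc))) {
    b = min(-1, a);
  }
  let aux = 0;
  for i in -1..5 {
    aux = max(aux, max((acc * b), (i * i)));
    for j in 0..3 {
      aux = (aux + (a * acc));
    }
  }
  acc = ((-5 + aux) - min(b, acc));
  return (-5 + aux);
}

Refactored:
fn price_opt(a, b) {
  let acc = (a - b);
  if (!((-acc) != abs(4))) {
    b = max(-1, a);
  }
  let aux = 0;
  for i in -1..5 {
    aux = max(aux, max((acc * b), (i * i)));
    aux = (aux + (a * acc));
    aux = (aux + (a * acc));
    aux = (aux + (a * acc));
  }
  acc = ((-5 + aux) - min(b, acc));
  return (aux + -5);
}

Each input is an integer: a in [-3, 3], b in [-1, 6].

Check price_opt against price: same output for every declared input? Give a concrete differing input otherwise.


There is a counterexample at a=-3, b=1: 223 on one side, 215 on the other.
price: acc becomes -4; next (!(abs(4) != (-acc))) evaluates to true; next b becomes -3; next aux becomes 0; next at i=-1:; next aux becomes 12; next at j=0:; next aux becomes 24; next at j=1:; next aux becomes 36; next at j=2:; next aux becomes 48; next at i=0:; next aux becomes 48; next at j=0:; next aux becomes 60; next at j=1:; next aux becomes 72; next at j=2:; next aux becomes 84; next at i=1:; next aux becomes 84; next at j=0:; next aux becomes 96; next at j=1:; next aux becomes 108; next at j=2:; next aux becomes 120; next at i=2:; next aux becomes 120; next at j=0:; next aux becomes 132; next at j=1:; next aux becomes 144; next at j=2:; next aux becomes 156; next at i=3:; next aux becomes 156; next at j=0:; next aux becomes 168; next at j=1:; next aux becomes 180; next at j=2:; next aux becomes 192; next at i=4:; next aux becomes 192; next at j=0:; next aux becomes 204; next at j=1:; next aux becomes 216; next at j=2:; next aux becomes 228; next acc becomes 227; next final value 223
price_opt: acc becomes -4; next (!((-acc) != abs(4))) evaluates to true; next b becomes -1; next aux becomes 0; next at i=-1:; next aux becomes 4; next aux becomes 16; next aux becomes 28; next aux becomes 40; next at i=0:; next aux becomes 40; next aux becomes 52; next aux becomes 64; next aux becomes 76; next at i=1:; next aux becomes 76; next aux becomes 88; next aux becomes 100; next aux becomes 112; next at i=2:; next aux becomes 112; next aux becomes 124; next aux becomes 136; next aux becomes 148; next at i=3:; next aux becomes 148; next aux becomes 160; next aux becomes 172; next aux becomes 184; next at i=4:; next aux becomes 184; next aux becomes 196; next aux becomes 208; next aux becomes 220; next acc becomes 219; next final value 215
verdict: not equivalent; witness: a=-3, b=1
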